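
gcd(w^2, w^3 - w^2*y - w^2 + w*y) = w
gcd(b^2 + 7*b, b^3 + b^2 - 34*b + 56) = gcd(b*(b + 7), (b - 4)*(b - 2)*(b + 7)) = b + 7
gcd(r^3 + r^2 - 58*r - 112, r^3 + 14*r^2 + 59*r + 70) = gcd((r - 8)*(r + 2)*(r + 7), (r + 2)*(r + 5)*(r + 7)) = r^2 + 9*r + 14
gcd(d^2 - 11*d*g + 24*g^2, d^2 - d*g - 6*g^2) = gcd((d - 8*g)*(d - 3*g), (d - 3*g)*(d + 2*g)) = d - 3*g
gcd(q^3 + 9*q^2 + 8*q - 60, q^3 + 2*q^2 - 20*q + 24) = q^2 + 4*q - 12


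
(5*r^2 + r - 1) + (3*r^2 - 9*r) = 8*r^2 - 8*r - 1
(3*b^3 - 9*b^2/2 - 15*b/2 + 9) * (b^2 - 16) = 3*b^5 - 9*b^4/2 - 111*b^3/2 + 81*b^2 + 120*b - 144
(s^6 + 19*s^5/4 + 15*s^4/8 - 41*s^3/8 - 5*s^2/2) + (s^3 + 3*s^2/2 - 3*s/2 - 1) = s^6 + 19*s^5/4 + 15*s^4/8 - 33*s^3/8 - s^2 - 3*s/2 - 1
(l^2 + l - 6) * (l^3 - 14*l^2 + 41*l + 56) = l^5 - 13*l^4 + 21*l^3 + 181*l^2 - 190*l - 336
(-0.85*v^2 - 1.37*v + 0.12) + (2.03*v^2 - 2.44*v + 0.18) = 1.18*v^2 - 3.81*v + 0.3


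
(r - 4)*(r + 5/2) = r^2 - 3*r/2 - 10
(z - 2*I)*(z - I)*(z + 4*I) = z^3 + I*z^2 + 10*z - 8*I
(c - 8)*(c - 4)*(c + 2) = c^3 - 10*c^2 + 8*c + 64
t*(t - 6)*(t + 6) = t^3 - 36*t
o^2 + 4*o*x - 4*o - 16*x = (o - 4)*(o + 4*x)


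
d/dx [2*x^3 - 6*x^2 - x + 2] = 6*x^2 - 12*x - 1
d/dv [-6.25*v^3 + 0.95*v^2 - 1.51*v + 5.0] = -18.75*v^2 + 1.9*v - 1.51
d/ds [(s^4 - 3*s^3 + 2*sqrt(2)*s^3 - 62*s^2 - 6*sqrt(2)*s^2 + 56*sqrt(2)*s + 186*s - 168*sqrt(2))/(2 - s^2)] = (-2*s^5 - 2*sqrt(2)*s^4 + 3*s^4 + 8*s^3 + 68*sqrt(2)*s^2 + 168*s^2 - 360*sqrt(2)*s - 248*s + 112*sqrt(2) + 372)/(s^4 - 4*s^2 + 4)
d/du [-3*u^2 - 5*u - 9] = -6*u - 5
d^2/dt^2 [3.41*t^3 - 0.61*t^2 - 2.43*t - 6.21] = 20.46*t - 1.22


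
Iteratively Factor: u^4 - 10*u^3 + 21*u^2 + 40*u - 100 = (u + 2)*(u^3 - 12*u^2 + 45*u - 50) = (u - 5)*(u + 2)*(u^2 - 7*u + 10) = (u - 5)^2*(u + 2)*(u - 2)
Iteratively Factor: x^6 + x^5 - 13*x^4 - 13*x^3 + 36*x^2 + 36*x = (x - 2)*(x^5 + 3*x^4 - 7*x^3 - 27*x^2 - 18*x) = (x - 3)*(x - 2)*(x^4 + 6*x^3 + 11*x^2 + 6*x) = (x - 3)*(x - 2)*(x + 2)*(x^3 + 4*x^2 + 3*x) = (x - 3)*(x - 2)*(x + 1)*(x + 2)*(x^2 + 3*x) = x*(x - 3)*(x - 2)*(x + 1)*(x + 2)*(x + 3)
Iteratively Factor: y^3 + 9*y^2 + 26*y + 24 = (y + 3)*(y^2 + 6*y + 8) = (y + 2)*(y + 3)*(y + 4)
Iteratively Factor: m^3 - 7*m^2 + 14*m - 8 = (m - 1)*(m^2 - 6*m + 8) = (m - 4)*(m - 1)*(m - 2)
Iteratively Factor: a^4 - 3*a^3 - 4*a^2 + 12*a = (a)*(a^3 - 3*a^2 - 4*a + 12) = a*(a - 3)*(a^2 - 4) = a*(a - 3)*(a - 2)*(a + 2)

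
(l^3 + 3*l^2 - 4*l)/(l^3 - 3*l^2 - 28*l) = (l - 1)/(l - 7)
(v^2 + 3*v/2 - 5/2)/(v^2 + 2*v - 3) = (v + 5/2)/(v + 3)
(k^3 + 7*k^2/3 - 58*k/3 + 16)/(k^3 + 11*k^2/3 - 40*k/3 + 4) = (3*k^2 - 11*k + 8)/(3*k^2 - 7*k + 2)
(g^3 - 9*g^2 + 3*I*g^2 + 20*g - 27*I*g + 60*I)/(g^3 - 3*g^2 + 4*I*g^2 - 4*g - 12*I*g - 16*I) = (g^2 + g*(-5 + 3*I) - 15*I)/(g^2 + g*(1 + 4*I) + 4*I)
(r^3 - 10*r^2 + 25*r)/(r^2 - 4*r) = (r^2 - 10*r + 25)/(r - 4)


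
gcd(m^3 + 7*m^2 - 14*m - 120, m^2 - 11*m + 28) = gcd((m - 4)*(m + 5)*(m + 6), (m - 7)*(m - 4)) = m - 4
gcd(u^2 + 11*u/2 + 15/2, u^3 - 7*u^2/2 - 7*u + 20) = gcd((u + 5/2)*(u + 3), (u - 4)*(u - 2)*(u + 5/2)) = u + 5/2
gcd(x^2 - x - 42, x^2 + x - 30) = x + 6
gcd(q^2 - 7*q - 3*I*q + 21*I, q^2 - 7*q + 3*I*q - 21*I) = q - 7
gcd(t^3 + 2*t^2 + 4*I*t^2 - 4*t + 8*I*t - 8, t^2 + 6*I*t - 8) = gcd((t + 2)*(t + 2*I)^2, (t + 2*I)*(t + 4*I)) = t + 2*I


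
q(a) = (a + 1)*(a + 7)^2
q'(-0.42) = 50.93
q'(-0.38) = 52.03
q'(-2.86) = 1.74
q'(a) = (a + 1)*(2*a + 14) + (a + 7)^2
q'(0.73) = 86.50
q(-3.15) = -31.87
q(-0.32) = 30.34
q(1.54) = 185.25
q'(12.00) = 855.00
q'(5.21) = 300.73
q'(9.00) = 576.00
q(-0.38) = 27.17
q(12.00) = 4693.00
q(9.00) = 2560.00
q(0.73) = 103.37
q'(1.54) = 116.31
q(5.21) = 925.81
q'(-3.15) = -1.73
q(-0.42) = 25.11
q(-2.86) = -31.88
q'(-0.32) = 53.71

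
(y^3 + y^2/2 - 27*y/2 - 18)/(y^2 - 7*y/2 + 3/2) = (2*y^3 + y^2 - 27*y - 36)/(2*y^2 - 7*y + 3)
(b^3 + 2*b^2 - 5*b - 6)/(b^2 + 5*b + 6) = (b^2 - b - 2)/(b + 2)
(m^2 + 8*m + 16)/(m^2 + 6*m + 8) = (m + 4)/(m + 2)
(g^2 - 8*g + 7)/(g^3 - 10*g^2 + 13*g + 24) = (g^2 - 8*g + 7)/(g^3 - 10*g^2 + 13*g + 24)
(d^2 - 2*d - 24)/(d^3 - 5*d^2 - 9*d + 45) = (d^2 - 2*d - 24)/(d^3 - 5*d^2 - 9*d + 45)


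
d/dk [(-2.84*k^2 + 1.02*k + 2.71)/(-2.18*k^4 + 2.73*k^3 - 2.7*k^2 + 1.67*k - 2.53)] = (-12.3824*k^5 + 14.424*k^4 + 18.062*k^3 - 24.1837*k^2 + 29.0044*k - 7.1063)/(4.7524*k^8 - 11.9028*k^7 + 19.2249*k^6 - 22.0232*k^5 + 27.439*k^4 - 22.8318*k^3 + 16.4509*k^2 - 8.4502*k + 6.4009)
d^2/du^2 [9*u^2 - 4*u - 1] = 18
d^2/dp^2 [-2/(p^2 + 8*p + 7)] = 4*(p^2 + 8*p - 4*(p + 4)^2 + 7)/(p^2 + 8*p + 7)^3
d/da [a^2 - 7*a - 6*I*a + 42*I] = 2*a - 7 - 6*I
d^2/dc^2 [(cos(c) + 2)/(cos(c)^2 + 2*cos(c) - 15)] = (-9*(1 - cos(2*c))^2*cos(c)/4 - 3*(1 - cos(2*c))^2/2 - 491*cos(c)/2 - 79*cos(2*c) - 27*cos(3*c) + cos(5*c)/2 + 63)/((cos(c) - 3)^3*(cos(c) + 5)^3)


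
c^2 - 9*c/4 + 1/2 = (c - 2)*(c - 1/4)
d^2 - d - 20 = (d - 5)*(d + 4)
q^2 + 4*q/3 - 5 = (q - 5/3)*(q + 3)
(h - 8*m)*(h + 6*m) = h^2 - 2*h*m - 48*m^2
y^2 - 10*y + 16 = (y - 8)*(y - 2)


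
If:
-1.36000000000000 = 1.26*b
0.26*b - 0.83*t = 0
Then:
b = -1.08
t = -0.34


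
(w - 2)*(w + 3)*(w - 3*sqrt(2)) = w^3 - 3*sqrt(2)*w^2 + w^2 - 6*w - 3*sqrt(2)*w + 18*sqrt(2)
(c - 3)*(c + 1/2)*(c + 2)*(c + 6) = c^4 + 11*c^3/2 - 19*c^2/2 - 42*c - 18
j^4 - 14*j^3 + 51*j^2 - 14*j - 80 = (j - 8)*(j - 5)*(j - 2)*(j + 1)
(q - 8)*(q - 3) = q^2 - 11*q + 24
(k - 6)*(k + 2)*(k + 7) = k^3 + 3*k^2 - 40*k - 84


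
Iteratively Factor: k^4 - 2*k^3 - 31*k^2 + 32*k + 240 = (k - 5)*(k^3 + 3*k^2 - 16*k - 48) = (k - 5)*(k - 4)*(k^2 + 7*k + 12) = (k - 5)*(k - 4)*(k + 3)*(k + 4)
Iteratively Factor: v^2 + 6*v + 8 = (v + 4)*(v + 2)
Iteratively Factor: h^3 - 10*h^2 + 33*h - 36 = (h - 4)*(h^2 - 6*h + 9) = (h - 4)*(h - 3)*(h - 3)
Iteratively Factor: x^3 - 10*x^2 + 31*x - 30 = (x - 2)*(x^2 - 8*x + 15) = (x - 3)*(x - 2)*(x - 5)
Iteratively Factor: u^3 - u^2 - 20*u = (u - 5)*(u^2 + 4*u) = (u - 5)*(u + 4)*(u)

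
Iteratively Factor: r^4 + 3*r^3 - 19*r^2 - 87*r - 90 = (r + 2)*(r^3 + r^2 - 21*r - 45) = (r + 2)*(r + 3)*(r^2 - 2*r - 15) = (r + 2)*(r + 3)^2*(r - 5)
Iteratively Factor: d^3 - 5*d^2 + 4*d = (d - 1)*(d^2 - 4*d) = (d - 4)*(d - 1)*(d)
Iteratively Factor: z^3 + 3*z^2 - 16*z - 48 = (z - 4)*(z^2 + 7*z + 12) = (z - 4)*(z + 3)*(z + 4)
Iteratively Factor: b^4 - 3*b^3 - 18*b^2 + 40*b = (b)*(b^3 - 3*b^2 - 18*b + 40) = b*(b - 2)*(b^2 - b - 20) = b*(b - 5)*(b - 2)*(b + 4)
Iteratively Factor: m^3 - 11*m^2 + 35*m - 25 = (m - 5)*(m^2 - 6*m + 5) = (m - 5)*(m - 1)*(m - 5)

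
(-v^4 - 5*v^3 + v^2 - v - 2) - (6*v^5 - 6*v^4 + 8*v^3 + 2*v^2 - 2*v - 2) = -6*v^5 + 5*v^4 - 13*v^3 - v^2 + v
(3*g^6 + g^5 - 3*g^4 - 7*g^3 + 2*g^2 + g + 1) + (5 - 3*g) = 3*g^6 + g^5 - 3*g^4 - 7*g^3 + 2*g^2 - 2*g + 6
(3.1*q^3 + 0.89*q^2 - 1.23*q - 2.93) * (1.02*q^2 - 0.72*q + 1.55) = 3.162*q^5 - 1.3242*q^4 + 2.9096*q^3 - 0.7235*q^2 + 0.2031*q - 4.5415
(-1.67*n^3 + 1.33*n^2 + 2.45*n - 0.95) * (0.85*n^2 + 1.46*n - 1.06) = -1.4195*n^5 - 1.3077*n^4 + 5.7945*n^3 + 1.3597*n^2 - 3.984*n + 1.007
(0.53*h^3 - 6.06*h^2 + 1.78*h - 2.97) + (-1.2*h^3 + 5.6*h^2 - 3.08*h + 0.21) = -0.67*h^3 - 0.46*h^2 - 1.3*h - 2.76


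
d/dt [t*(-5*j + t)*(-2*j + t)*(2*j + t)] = 20*j^3 - 8*j^2*t - 15*j*t^2 + 4*t^3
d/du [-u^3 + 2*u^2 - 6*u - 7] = -3*u^2 + 4*u - 6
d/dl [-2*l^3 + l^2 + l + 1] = -6*l^2 + 2*l + 1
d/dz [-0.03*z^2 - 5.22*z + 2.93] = -0.06*z - 5.22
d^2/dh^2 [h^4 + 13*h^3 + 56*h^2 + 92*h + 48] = 12*h^2 + 78*h + 112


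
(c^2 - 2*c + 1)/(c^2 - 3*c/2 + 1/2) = 2*(c - 1)/(2*c - 1)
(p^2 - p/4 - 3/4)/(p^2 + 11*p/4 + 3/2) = (p - 1)/(p + 2)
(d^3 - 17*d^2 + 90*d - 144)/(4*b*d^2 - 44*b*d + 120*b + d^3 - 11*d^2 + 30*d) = (d^2 - 11*d + 24)/(4*b*d - 20*b + d^2 - 5*d)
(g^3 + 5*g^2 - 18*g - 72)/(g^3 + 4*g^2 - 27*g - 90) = (g - 4)/(g - 5)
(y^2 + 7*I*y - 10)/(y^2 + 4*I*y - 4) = (y + 5*I)/(y + 2*I)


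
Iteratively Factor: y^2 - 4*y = (y - 4)*(y)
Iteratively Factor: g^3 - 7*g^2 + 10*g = (g - 5)*(g^2 - 2*g) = g*(g - 5)*(g - 2)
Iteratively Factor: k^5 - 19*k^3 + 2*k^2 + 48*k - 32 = (k + 2)*(k^4 - 2*k^3 - 15*k^2 + 32*k - 16) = (k + 2)*(k + 4)*(k^3 - 6*k^2 + 9*k - 4) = (k - 4)*(k + 2)*(k + 4)*(k^2 - 2*k + 1) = (k - 4)*(k - 1)*(k + 2)*(k + 4)*(k - 1)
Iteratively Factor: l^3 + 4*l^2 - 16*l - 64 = (l + 4)*(l^2 - 16) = (l + 4)^2*(l - 4)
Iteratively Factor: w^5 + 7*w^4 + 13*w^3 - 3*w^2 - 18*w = (w + 3)*(w^4 + 4*w^3 + w^2 - 6*w) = (w - 1)*(w + 3)*(w^3 + 5*w^2 + 6*w) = (w - 1)*(w + 3)^2*(w^2 + 2*w) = w*(w - 1)*(w + 3)^2*(w + 2)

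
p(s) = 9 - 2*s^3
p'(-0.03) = -0.01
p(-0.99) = 10.94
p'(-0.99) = -5.88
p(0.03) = 9.00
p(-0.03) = 9.00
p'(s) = -6*s^2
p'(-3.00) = -54.00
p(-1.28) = 13.19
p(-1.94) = 23.60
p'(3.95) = -93.62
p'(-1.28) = -9.83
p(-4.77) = 226.06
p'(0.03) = -0.01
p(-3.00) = 63.00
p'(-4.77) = -136.52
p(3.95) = -114.26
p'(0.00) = 0.00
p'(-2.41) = -34.85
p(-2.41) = 37.00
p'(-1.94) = -22.58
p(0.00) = 9.00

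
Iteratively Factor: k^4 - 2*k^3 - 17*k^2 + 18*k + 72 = (k - 3)*(k^3 + k^2 - 14*k - 24) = (k - 4)*(k - 3)*(k^2 + 5*k + 6) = (k - 4)*(k - 3)*(k + 2)*(k + 3)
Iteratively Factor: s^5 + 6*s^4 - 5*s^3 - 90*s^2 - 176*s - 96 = (s + 2)*(s^4 + 4*s^3 - 13*s^2 - 64*s - 48) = (s + 2)*(s + 3)*(s^3 + s^2 - 16*s - 16) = (s + 1)*(s + 2)*(s + 3)*(s^2 - 16) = (s - 4)*(s + 1)*(s + 2)*(s + 3)*(s + 4)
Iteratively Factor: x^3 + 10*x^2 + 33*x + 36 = (x + 3)*(x^2 + 7*x + 12) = (x + 3)^2*(x + 4)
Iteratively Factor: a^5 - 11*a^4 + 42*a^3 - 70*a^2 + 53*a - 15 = (a - 1)*(a^4 - 10*a^3 + 32*a^2 - 38*a + 15) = (a - 1)^2*(a^3 - 9*a^2 + 23*a - 15) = (a - 1)^3*(a^2 - 8*a + 15) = (a - 5)*(a - 1)^3*(a - 3)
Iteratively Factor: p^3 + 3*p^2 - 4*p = (p - 1)*(p^2 + 4*p) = (p - 1)*(p + 4)*(p)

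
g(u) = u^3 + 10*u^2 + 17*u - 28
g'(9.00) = 440.00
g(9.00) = 1664.00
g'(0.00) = 17.00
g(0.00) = -28.00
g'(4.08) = 148.54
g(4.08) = 275.74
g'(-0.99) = 0.14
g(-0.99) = -36.00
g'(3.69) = 131.65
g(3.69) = 221.13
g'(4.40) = 163.08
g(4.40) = 325.58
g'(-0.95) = 0.71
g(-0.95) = -35.98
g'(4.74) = 179.20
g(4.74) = 383.75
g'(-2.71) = -15.17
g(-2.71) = -20.53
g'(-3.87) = -15.47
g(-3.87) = -1.98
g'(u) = 3*u^2 + 20*u + 17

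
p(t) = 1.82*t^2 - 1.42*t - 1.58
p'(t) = 3.64*t - 1.42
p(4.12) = 23.46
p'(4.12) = 13.58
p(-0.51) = -0.38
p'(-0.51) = -3.28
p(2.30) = 4.78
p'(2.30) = 6.95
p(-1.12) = 2.29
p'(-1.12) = -5.50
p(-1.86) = 7.36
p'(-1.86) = -8.19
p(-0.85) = 0.94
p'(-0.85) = -4.51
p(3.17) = 12.21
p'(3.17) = 10.12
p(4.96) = 36.15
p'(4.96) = 16.63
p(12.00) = 243.46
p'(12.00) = 42.26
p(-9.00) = 158.62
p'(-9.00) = -34.18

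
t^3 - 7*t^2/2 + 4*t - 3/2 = (t - 3/2)*(t - 1)^2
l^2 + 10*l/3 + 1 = (l + 1/3)*(l + 3)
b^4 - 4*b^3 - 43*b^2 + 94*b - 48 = (b - 8)*(b - 1)^2*(b + 6)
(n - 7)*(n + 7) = n^2 - 49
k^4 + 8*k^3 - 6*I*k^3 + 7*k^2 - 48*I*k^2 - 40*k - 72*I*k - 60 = (k + 2)*(k + 6)*(k - 5*I)*(k - I)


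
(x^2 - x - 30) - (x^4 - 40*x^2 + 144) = -x^4 + 41*x^2 - x - 174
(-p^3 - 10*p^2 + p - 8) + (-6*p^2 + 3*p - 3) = -p^3 - 16*p^2 + 4*p - 11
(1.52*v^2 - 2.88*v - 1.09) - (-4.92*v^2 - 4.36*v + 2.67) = 6.44*v^2 + 1.48*v - 3.76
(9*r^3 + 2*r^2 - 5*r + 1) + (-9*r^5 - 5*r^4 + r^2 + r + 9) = -9*r^5 - 5*r^4 + 9*r^3 + 3*r^2 - 4*r + 10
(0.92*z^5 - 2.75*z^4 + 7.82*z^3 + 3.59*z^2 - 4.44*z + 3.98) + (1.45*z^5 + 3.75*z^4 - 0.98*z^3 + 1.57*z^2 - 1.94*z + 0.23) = 2.37*z^5 + 1.0*z^4 + 6.84*z^3 + 5.16*z^2 - 6.38*z + 4.21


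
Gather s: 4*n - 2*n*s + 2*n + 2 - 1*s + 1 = 6*n + s*(-2*n - 1) + 3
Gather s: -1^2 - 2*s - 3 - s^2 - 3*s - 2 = -s^2 - 5*s - 6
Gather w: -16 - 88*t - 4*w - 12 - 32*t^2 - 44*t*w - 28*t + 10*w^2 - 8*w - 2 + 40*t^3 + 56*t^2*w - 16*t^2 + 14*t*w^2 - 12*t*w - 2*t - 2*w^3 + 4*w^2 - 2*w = 40*t^3 - 48*t^2 - 118*t - 2*w^3 + w^2*(14*t + 14) + w*(56*t^2 - 56*t - 14) - 30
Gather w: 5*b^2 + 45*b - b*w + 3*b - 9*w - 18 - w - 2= 5*b^2 + 48*b + w*(-b - 10) - 20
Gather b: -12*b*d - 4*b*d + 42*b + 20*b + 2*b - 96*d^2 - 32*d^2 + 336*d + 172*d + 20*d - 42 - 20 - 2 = b*(64 - 16*d) - 128*d^2 + 528*d - 64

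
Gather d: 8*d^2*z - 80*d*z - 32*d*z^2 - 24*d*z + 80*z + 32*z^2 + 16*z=8*d^2*z + d*(-32*z^2 - 104*z) + 32*z^2 + 96*z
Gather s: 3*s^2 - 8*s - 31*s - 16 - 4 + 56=3*s^2 - 39*s + 36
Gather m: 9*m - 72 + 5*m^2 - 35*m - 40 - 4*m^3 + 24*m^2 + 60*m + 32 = -4*m^3 + 29*m^2 + 34*m - 80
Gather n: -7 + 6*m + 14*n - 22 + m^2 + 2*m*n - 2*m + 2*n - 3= m^2 + 4*m + n*(2*m + 16) - 32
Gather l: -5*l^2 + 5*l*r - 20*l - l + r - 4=-5*l^2 + l*(5*r - 21) + r - 4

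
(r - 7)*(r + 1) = r^2 - 6*r - 7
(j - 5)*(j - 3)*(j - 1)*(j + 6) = j^4 - 3*j^3 - 31*j^2 + 123*j - 90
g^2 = g^2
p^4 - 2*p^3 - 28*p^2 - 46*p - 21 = (p - 7)*(p + 1)^2*(p + 3)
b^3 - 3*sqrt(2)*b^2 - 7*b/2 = b*(b - 7*sqrt(2)/2)*(b + sqrt(2)/2)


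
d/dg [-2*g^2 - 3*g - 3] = -4*g - 3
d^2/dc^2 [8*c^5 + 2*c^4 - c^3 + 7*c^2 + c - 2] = 160*c^3 + 24*c^2 - 6*c + 14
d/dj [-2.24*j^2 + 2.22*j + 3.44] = 2.22 - 4.48*j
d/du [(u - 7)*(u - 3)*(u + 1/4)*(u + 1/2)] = 4*u^3 - 111*u^2/4 + 109*u/4 + 29/2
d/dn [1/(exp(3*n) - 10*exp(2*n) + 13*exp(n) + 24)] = (-3*exp(2*n) + 20*exp(n) - 13)*exp(n)/(exp(3*n) - 10*exp(2*n) + 13*exp(n) + 24)^2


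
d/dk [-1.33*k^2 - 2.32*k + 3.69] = -2.66*k - 2.32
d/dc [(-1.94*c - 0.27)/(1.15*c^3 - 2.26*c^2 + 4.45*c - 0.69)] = (4.462*c^3 - 3.4529*c^2 - 1.2204*c + 2.5401)/(1.3225*c^6 - 5.198*c^5 + 15.3426*c^4 - 21.701*c^3 + 22.9213*c^2 - 6.141*c + 0.4761)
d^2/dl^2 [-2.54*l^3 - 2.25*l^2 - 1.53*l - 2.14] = -15.24*l - 4.5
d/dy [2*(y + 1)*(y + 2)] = 4*y + 6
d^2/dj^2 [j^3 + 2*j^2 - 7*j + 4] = 6*j + 4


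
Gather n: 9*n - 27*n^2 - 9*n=-27*n^2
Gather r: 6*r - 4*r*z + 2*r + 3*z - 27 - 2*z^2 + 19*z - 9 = r*(8 - 4*z) - 2*z^2 + 22*z - 36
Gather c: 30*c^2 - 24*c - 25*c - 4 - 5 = 30*c^2 - 49*c - 9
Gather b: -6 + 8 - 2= 0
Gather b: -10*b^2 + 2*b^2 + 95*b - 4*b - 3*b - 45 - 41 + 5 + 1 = -8*b^2 + 88*b - 80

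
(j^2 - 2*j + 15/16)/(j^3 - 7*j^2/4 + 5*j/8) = (4*j - 3)/(2*j*(2*j - 1))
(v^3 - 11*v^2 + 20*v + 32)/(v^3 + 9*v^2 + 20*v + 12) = (v^2 - 12*v + 32)/(v^2 + 8*v + 12)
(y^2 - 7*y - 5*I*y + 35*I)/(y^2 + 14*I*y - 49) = (y^2 - 7*y - 5*I*y + 35*I)/(y^2 + 14*I*y - 49)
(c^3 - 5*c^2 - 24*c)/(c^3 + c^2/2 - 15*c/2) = 2*(c - 8)/(2*c - 5)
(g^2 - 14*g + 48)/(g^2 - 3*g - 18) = (g - 8)/(g + 3)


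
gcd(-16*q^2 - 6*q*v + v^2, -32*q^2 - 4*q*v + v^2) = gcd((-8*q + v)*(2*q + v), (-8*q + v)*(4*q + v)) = 8*q - v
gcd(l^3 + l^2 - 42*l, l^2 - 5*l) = l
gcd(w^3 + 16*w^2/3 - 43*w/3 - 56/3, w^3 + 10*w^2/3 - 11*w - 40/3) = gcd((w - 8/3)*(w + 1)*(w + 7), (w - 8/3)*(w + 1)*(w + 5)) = w^2 - 5*w/3 - 8/3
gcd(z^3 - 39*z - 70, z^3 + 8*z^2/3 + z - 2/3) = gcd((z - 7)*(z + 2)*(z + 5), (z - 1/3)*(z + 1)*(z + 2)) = z + 2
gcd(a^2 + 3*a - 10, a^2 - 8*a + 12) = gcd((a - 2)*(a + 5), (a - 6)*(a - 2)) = a - 2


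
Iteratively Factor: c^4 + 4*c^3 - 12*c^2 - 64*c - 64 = (c + 2)*(c^3 + 2*c^2 - 16*c - 32) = (c - 4)*(c + 2)*(c^2 + 6*c + 8) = (c - 4)*(c + 2)*(c + 4)*(c + 2)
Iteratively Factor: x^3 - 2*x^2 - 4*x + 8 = (x - 2)*(x^2 - 4) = (x - 2)^2*(x + 2)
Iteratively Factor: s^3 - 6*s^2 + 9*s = (s - 3)*(s^2 - 3*s) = (s - 3)^2*(s)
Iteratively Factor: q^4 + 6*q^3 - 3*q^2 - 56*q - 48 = (q + 4)*(q^3 + 2*q^2 - 11*q - 12) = (q - 3)*(q + 4)*(q^2 + 5*q + 4) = (q - 3)*(q + 1)*(q + 4)*(q + 4)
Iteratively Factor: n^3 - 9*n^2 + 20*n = (n - 5)*(n^2 - 4*n) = (n - 5)*(n - 4)*(n)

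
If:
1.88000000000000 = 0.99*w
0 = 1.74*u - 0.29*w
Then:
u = 0.32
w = 1.90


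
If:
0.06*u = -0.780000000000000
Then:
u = -13.00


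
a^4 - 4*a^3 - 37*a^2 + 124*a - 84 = (a - 7)*(a - 2)*(a - 1)*(a + 6)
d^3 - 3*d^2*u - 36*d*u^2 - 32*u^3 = (d - 8*u)*(d + u)*(d + 4*u)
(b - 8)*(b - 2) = b^2 - 10*b + 16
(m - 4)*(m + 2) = m^2 - 2*m - 8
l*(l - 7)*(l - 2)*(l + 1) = l^4 - 8*l^3 + 5*l^2 + 14*l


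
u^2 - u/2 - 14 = (u - 4)*(u + 7/2)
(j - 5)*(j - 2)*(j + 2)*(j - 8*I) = j^4 - 5*j^3 - 8*I*j^3 - 4*j^2 + 40*I*j^2 + 20*j + 32*I*j - 160*I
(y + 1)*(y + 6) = y^2 + 7*y + 6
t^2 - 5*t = t*(t - 5)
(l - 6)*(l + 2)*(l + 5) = l^3 + l^2 - 32*l - 60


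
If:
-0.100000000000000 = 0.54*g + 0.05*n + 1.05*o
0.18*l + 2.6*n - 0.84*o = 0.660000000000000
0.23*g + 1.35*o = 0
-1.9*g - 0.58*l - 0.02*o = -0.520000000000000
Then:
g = -0.30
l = 1.87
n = 0.14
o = 0.05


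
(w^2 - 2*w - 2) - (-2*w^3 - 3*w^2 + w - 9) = 2*w^3 + 4*w^2 - 3*w + 7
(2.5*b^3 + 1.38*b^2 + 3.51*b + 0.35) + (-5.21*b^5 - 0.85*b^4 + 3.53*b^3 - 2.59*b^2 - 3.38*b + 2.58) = -5.21*b^5 - 0.85*b^4 + 6.03*b^3 - 1.21*b^2 + 0.13*b + 2.93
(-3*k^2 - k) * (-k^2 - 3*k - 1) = 3*k^4 + 10*k^3 + 6*k^2 + k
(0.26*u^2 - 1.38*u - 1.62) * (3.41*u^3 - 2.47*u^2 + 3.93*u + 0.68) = 0.8866*u^5 - 5.348*u^4 - 1.0938*u^3 - 1.2452*u^2 - 7.305*u - 1.1016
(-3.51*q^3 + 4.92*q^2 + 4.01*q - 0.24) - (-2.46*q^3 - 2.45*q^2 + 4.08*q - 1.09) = -1.05*q^3 + 7.37*q^2 - 0.0700000000000003*q + 0.85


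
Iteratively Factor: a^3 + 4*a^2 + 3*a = (a)*(a^2 + 4*a + 3) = a*(a + 1)*(a + 3)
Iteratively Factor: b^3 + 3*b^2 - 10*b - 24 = (b + 4)*(b^2 - b - 6) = (b - 3)*(b + 4)*(b + 2)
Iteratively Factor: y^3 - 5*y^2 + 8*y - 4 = (y - 1)*(y^2 - 4*y + 4) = (y - 2)*(y - 1)*(y - 2)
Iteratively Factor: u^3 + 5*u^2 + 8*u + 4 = (u + 1)*(u^2 + 4*u + 4) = (u + 1)*(u + 2)*(u + 2)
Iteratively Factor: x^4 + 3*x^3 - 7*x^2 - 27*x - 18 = (x + 1)*(x^3 + 2*x^2 - 9*x - 18) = (x + 1)*(x + 2)*(x^2 - 9) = (x + 1)*(x + 2)*(x + 3)*(x - 3)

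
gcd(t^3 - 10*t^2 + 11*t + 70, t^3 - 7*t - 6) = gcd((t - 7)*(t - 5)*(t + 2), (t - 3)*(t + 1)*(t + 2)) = t + 2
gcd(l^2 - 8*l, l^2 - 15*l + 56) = l - 8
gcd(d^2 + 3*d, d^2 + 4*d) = d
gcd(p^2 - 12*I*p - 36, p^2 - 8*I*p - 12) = p - 6*I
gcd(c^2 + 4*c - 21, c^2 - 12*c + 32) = 1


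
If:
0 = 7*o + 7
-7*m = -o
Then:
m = -1/7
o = -1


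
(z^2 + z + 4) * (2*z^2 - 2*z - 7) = 2*z^4 - z^2 - 15*z - 28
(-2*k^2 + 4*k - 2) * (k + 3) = -2*k^3 - 2*k^2 + 10*k - 6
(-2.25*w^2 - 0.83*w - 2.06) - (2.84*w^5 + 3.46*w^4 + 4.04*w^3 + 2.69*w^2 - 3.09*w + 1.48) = -2.84*w^5 - 3.46*w^4 - 4.04*w^3 - 4.94*w^2 + 2.26*w - 3.54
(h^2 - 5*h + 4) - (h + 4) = h^2 - 6*h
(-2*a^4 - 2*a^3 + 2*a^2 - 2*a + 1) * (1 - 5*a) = 10*a^5 + 8*a^4 - 12*a^3 + 12*a^2 - 7*a + 1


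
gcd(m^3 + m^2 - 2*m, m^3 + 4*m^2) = m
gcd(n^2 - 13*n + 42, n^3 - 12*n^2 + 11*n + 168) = n - 7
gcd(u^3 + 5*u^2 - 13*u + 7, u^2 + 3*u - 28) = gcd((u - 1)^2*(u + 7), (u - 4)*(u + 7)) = u + 7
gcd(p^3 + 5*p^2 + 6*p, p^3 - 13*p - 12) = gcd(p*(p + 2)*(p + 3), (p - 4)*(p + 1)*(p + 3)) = p + 3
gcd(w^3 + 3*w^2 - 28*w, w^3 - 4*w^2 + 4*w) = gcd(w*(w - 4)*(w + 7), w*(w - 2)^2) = w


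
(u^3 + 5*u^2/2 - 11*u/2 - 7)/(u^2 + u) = u + 3/2 - 7/u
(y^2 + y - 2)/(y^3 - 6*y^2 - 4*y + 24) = (y - 1)/(y^2 - 8*y + 12)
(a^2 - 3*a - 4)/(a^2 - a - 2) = (a - 4)/(a - 2)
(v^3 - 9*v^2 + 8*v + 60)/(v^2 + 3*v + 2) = (v^2 - 11*v + 30)/(v + 1)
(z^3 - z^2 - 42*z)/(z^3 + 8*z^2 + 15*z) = (z^2 - z - 42)/(z^2 + 8*z + 15)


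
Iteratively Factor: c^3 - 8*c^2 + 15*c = (c)*(c^2 - 8*c + 15) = c*(c - 3)*(c - 5)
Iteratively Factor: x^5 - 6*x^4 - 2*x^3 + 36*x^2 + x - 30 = (x + 2)*(x^4 - 8*x^3 + 14*x^2 + 8*x - 15) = (x - 5)*(x + 2)*(x^3 - 3*x^2 - x + 3) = (x - 5)*(x - 3)*(x + 2)*(x^2 - 1) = (x - 5)*(x - 3)*(x - 1)*(x + 2)*(x + 1)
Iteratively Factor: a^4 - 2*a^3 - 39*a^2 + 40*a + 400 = (a - 5)*(a^3 + 3*a^2 - 24*a - 80) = (a - 5)*(a + 4)*(a^2 - a - 20) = (a - 5)^2*(a + 4)*(a + 4)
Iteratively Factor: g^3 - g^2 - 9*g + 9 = (g - 1)*(g^2 - 9) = (g - 3)*(g - 1)*(g + 3)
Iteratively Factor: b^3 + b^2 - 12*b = (b - 3)*(b^2 + 4*b) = b*(b - 3)*(b + 4)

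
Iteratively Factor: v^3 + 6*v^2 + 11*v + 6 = (v + 3)*(v^2 + 3*v + 2) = (v + 1)*(v + 3)*(v + 2)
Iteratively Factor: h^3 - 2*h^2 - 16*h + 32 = (h + 4)*(h^2 - 6*h + 8) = (h - 4)*(h + 4)*(h - 2)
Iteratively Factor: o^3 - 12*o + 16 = (o - 2)*(o^2 + 2*o - 8) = (o - 2)*(o + 4)*(o - 2)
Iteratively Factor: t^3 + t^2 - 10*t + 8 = (t - 1)*(t^2 + 2*t - 8) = (t - 1)*(t + 4)*(t - 2)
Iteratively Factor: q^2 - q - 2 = (q + 1)*(q - 2)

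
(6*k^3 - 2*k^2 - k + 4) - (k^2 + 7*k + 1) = 6*k^3 - 3*k^2 - 8*k + 3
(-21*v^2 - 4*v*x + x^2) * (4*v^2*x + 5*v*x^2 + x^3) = -84*v^4*x - 121*v^3*x^2 - 37*v^2*x^3 + v*x^4 + x^5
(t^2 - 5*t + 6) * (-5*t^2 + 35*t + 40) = -5*t^4 + 60*t^3 - 165*t^2 + 10*t + 240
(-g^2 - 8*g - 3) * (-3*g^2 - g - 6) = 3*g^4 + 25*g^3 + 23*g^2 + 51*g + 18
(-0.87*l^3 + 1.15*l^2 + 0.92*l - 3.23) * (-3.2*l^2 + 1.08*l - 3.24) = 2.784*l^5 - 4.6196*l^4 + 1.1168*l^3 + 7.6036*l^2 - 6.4692*l + 10.4652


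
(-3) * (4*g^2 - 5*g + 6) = -12*g^2 + 15*g - 18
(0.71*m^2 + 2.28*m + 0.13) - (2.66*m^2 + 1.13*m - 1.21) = -1.95*m^2 + 1.15*m + 1.34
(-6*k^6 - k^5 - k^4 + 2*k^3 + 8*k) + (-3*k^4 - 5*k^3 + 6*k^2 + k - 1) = -6*k^6 - k^5 - 4*k^4 - 3*k^3 + 6*k^2 + 9*k - 1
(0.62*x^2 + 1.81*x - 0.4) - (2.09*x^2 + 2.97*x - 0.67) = -1.47*x^2 - 1.16*x + 0.27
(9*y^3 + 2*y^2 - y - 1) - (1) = 9*y^3 + 2*y^2 - y - 2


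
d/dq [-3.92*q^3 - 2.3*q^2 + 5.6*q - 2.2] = -11.76*q^2 - 4.6*q + 5.6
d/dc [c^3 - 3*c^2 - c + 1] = 3*c^2 - 6*c - 1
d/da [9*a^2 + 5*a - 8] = 18*a + 5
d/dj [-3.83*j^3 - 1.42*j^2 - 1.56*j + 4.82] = -11.49*j^2 - 2.84*j - 1.56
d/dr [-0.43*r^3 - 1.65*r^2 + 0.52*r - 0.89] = -1.29*r^2 - 3.3*r + 0.52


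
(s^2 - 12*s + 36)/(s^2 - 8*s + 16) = (s^2 - 12*s + 36)/(s^2 - 8*s + 16)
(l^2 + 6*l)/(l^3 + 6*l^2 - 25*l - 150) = l/(l^2 - 25)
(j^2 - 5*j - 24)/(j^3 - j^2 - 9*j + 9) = (j - 8)/(j^2 - 4*j + 3)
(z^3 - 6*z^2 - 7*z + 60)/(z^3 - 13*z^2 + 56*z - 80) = (z + 3)/(z - 4)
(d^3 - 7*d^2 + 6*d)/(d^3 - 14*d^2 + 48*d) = (d - 1)/(d - 8)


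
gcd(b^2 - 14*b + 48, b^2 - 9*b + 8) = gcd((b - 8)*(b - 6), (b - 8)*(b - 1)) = b - 8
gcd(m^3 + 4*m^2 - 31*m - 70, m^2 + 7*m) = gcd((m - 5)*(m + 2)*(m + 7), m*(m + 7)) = m + 7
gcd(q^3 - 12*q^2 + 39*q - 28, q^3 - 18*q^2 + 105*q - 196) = q^2 - 11*q + 28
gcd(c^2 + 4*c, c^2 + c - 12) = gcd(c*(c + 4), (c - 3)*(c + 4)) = c + 4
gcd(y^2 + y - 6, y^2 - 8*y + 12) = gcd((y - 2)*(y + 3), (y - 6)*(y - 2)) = y - 2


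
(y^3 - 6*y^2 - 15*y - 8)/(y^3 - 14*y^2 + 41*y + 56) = (y + 1)/(y - 7)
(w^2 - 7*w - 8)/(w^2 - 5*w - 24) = (w + 1)/(w + 3)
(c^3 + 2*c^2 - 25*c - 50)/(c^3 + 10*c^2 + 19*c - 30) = (c^2 - 3*c - 10)/(c^2 + 5*c - 6)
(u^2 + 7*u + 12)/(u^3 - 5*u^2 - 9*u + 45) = (u + 4)/(u^2 - 8*u + 15)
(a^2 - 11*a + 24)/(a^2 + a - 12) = (a - 8)/(a + 4)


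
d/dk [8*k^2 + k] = 16*k + 1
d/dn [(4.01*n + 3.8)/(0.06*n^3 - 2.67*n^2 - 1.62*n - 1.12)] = (-0.4812*n^3 + 10.0227*n^2 + 20.292*n + 1.6648)/(0.0036*n^6 - 0.3204*n^5 + 6.9345*n^4 + 8.5164*n^3 + 8.6052*n^2 + 3.6288*n + 1.2544)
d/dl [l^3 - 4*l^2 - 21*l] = 3*l^2 - 8*l - 21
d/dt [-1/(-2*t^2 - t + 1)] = (-4*t - 1)/(2*t^2 + t - 1)^2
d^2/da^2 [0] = 0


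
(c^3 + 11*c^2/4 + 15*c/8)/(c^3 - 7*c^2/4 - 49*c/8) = (8*c^2 + 22*c + 15)/(8*c^2 - 14*c - 49)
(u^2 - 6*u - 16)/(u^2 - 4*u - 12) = (u - 8)/(u - 6)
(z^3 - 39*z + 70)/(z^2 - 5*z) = z + 5 - 14/z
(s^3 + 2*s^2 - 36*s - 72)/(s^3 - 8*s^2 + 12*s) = (s^2 + 8*s + 12)/(s*(s - 2))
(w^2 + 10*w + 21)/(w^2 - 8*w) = (w^2 + 10*w + 21)/(w*(w - 8))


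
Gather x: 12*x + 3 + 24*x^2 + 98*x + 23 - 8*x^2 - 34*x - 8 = 16*x^2 + 76*x + 18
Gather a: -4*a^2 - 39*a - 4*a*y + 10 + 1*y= -4*a^2 + a*(-4*y - 39) + y + 10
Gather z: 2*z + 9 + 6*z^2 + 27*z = 6*z^2 + 29*z + 9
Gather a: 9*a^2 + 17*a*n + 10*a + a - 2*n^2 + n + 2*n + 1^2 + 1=9*a^2 + a*(17*n + 11) - 2*n^2 + 3*n + 2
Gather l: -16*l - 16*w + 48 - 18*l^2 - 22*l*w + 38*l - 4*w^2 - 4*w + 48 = -18*l^2 + l*(22 - 22*w) - 4*w^2 - 20*w + 96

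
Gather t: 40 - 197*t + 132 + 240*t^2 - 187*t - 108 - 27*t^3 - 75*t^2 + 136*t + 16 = -27*t^3 + 165*t^2 - 248*t + 80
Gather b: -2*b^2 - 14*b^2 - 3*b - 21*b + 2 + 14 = -16*b^2 - 24*b + 16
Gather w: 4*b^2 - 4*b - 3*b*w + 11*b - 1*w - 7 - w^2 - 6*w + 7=4*b^2 + 7*b - w^2 + w*(-3*b - 7)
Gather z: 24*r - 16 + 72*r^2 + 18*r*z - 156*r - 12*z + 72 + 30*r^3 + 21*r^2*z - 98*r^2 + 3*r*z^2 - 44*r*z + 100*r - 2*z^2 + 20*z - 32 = 30*r^3 - 26*r^2 - 32*r + z^2*(3*r - 2) + z*(21*r^2 - 26*r + 8) + 24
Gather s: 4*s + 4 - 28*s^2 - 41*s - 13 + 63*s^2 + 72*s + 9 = 35*s^2 + 35*s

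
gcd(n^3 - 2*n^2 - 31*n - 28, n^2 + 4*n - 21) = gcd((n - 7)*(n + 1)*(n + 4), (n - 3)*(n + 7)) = 1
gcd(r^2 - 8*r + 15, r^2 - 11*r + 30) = r - 5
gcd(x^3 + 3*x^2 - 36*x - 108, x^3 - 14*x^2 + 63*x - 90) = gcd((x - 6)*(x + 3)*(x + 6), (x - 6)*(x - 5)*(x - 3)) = x - 6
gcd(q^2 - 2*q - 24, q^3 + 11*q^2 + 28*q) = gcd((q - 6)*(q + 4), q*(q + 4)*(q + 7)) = q + 4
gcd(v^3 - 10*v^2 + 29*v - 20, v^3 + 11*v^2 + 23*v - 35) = v - 1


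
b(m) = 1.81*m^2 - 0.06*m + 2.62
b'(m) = 3.62*m - 0.06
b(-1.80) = 8.59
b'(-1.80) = -6.58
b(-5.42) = 56.12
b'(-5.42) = -19.68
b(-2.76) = 16.57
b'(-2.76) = -10.05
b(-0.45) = 3.01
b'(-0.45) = -1.69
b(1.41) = 6.13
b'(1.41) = 5.04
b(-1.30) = 5.76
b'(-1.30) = -4.77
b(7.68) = 108.92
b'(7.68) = 27.74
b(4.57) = 40.15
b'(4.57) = 16.48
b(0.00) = 2.62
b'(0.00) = -0.06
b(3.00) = 18.73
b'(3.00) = 10.80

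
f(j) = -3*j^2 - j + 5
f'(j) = -6*j - 1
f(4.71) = -66.26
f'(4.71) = -29.26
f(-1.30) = 1.23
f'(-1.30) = 6.80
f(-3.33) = -24.94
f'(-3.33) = 18.98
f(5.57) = -93.64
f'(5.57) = -34.42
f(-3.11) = -20.91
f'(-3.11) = 17.66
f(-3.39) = -26.09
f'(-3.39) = 19.34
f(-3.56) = -29.46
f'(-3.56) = 20.36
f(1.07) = 0.50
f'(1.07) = -7.42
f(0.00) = 5.00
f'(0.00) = -1.00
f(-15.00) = -655.00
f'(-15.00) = 89.00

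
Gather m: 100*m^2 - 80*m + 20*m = 100*m^2 - 60*m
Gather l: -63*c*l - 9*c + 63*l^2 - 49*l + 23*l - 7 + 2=-9*c + 63*l^2 + l*(-63*c - 26) - 5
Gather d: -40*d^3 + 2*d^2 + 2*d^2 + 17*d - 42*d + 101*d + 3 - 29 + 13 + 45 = -40*d^3 + 4*d^2 + 76*d + 32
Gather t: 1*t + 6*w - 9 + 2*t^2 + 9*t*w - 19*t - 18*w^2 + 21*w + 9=2*t^2 + t*(9*w - 18) - 18*w^2 + 27*w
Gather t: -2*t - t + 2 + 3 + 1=6 - 3*t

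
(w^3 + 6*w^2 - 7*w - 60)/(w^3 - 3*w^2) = 1 + 9/w + 20/w^2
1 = 1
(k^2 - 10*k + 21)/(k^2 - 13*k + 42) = (k - 3)/(k - 6)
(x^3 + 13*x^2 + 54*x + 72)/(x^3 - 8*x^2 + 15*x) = (x^3 + 13*x^2 + 54*x + 72)/(x*(x^2 - 8*x + 15))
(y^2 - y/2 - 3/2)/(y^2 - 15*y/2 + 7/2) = (2*y^2 - y - 3)/(2*y^2 - 15*y + 7)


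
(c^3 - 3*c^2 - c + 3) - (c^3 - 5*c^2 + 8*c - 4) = 2*c^2 - 9*c + 7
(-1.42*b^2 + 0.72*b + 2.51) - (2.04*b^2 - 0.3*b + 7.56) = -3.46*b^2 + 1.02*b - 5.05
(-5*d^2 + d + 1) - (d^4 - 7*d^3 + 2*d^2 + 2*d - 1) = -d^4 + 7*d^3 - 7*d^2 - d + 2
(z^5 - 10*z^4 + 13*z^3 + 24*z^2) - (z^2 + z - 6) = z^5 - 10*z^4 + 13*z^3 + 23*z^2 - z + 6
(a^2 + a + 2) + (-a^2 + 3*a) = 4*a + 2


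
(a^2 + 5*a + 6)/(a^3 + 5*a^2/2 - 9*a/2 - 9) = 2*(a + 2)/(2*a^2 - a - 6)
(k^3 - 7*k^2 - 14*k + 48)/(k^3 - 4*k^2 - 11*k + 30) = (k - 8)/(k - 5)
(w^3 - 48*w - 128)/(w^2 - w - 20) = (w^2 - 4*w - 32)/(w - 5)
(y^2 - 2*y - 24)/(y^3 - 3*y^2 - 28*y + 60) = (y + 4)/(y^2 + 3*y - 10)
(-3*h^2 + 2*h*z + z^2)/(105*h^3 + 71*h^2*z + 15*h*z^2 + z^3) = (-h + z)/(35*h^2 + 12*h*z + z^2)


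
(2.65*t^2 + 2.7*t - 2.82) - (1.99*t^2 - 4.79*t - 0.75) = 0.66*t^2 + 7.49*t - 2.07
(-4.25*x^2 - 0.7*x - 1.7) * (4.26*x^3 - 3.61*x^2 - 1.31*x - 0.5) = -18.105*x^5 + 12.3605*x^4 + 0.8525*x^3 + 9.179*x^2 + 2.577*x + 0.85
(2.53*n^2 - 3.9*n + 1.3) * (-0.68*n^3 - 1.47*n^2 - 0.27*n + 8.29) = -1.7204*n^5 - 1.0671*n^4 + 4.1659*n^3 + 20.1157*n^2 - 32.682*n + 10.777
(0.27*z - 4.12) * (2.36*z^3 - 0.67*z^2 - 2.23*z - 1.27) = 0.6372*z^4 - 9.9041*z^3 + 2.1583*z^2 + 8.8447*z + 5.2324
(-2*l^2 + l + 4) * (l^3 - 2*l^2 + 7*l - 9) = -2*l^5 + 5*l^4 - 12*l^3 + 17*l^2 + 19*l - 36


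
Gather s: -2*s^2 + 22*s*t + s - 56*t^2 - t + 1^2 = -2*s^2 + s*(22*t + 1) - 56*t^2 - t + 1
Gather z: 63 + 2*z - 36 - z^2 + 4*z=-z^2 + 6*z + 27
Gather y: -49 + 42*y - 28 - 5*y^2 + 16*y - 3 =-5*y^2 + 58*y - 80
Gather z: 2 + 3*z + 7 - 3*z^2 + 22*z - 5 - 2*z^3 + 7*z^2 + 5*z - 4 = -2*z^3 + 4*z^2 + 30*z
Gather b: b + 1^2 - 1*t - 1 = b - t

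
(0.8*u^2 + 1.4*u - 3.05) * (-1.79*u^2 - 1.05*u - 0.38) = -1.432*u^4 - 3.346*u^3 + 3.6855*u^2 + 2.6705*u + 1.159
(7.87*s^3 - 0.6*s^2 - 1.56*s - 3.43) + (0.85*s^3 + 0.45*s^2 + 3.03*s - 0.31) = 8.72*s^3 - 0.15*s^2 + 1.47*s - 3.74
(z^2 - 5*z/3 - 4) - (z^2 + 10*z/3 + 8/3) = -5*z - 20/3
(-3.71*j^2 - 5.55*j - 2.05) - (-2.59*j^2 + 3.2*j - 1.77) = -1.12*j^2 - 8.75*j - 0.28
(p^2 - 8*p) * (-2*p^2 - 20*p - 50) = -2*p^4 - 4*p^3 + 110*p^2 + 400*p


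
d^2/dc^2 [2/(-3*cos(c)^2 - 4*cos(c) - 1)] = 2*(36*sin(c)^4 - 22*sin(c)^2 - 49*cos(c) + 9*cos(3*c) - 40)/((cos(c) + 1)^3*(3*cos(c) + 1)^3)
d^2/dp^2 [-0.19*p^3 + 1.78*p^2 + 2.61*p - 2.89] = 3.56 - 1.14*p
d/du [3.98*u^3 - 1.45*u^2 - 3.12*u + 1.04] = 11.94*u^2 - 2.9*u - 3.12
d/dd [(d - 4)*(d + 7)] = 2*d + 3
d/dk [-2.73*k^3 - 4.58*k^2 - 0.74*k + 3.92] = -8.19*k^2 - 9.16*k - 0.74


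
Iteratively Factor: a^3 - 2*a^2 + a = (a)*(a^2 - 2*a + 1) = a*(a - 1)*(a - 1)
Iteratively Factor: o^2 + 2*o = (o + 2)*(o)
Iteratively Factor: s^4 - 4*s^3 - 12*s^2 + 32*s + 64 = (s + 2)*(s^3 - 6*s^2 + 32) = (s - 4)*(s + 2)*(s^2 - 2*s - 8) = (s - 4)*(s + 2)^2*(s - 4)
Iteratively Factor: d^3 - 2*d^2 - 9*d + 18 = (d + 3)*(d^2 - 5*d + 6) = (d - 2)*(d + 3)*(d - 3)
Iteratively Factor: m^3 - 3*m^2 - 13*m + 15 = (m - 1)*(m^2 - 2*m - 15) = (m - 1)*(m + 3)*(m - 5)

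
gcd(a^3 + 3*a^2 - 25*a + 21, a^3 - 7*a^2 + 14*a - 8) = a - 1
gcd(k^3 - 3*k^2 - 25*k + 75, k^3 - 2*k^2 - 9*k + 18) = k - 3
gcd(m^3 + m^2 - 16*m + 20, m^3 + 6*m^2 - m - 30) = m^2 + 3*m - 10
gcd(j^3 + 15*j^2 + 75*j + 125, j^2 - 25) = j + 5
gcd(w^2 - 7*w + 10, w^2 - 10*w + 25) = w - 5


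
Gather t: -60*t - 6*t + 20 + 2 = 22 - 66*t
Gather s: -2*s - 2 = -2*s - 2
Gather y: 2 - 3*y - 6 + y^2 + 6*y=y^2 + 3*y - 4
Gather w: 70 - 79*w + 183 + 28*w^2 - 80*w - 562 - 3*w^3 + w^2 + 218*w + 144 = -3*w^3 + 29*w^2 + 59*w - 165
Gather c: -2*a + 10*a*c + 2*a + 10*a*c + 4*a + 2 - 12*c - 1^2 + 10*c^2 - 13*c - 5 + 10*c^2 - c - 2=4*a + 20*c^2 + c*(20*a - 26) - 6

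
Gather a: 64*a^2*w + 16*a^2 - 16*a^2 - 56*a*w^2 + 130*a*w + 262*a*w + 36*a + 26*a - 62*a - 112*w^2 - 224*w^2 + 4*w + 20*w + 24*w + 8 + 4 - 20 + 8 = 64*a^2*w + a*(-56*w^2 + 392*w) - 336*w^2 + 48*w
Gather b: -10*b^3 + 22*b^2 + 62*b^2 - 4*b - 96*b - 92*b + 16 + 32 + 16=-10*b^3 + 84*b^2 - 192*b + 64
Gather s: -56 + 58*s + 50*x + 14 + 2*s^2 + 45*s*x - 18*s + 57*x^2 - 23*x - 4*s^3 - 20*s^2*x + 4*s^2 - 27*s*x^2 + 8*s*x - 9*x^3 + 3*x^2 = -4*s^3 + s^2*(6 - 20*x) + s*(-27*x^2 + 53*x + 40) - 9*x^3 + 60*x^2 + 27*x - 42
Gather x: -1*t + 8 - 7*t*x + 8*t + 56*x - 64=7*t + x*(56 - 7*t) - 56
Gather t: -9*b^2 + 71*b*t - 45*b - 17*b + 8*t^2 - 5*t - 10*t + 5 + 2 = -9*b^2 - 62*b + 8*t^2 + t*(71*b - 15) + 7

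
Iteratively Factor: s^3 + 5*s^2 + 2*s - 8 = (s + 2)*(s^2 + 3*s - 4) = (s + 2)*(s + 4)*(s - 1)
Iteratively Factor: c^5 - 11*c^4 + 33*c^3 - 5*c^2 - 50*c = (c - 5)*(c^4 - 6*c^3 + 3*c^2 + 10*c) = (c - 5)*(c + 1)*(c^3 - 7*c^2 + 10*c) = (c - 5)*(c - 2)*(c + 1)*(c^2 - 5*c) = (c - 5)^2*(c - 2)*(c + 1)*(c)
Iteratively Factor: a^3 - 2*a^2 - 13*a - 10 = (a + 1)*(a^2 - 3*a - 10) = (a - 5)*(a + 1)*(a + 2)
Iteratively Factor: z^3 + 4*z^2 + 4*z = (z + 2)*(z^2 + 2*z) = z*(z + 2)*(z + 2)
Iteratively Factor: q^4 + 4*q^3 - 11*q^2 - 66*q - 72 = (q + 3)*(q^3 + q^2 - 14*q - 24) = (q + 3)^2*(q^2 - 2*q - 8) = (q - 4)*(q + 3)^2*(q + 2)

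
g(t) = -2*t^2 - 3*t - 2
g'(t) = -4*t - 3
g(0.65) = -4.80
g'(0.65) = -5.60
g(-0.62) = -0.91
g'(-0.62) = -0.52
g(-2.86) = -9.78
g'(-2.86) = 8.44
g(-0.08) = -1.77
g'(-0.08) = -2.68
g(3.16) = -31.45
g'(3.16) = -15.64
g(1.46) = -10.64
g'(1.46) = -8.84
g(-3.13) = -12.20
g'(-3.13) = 9.52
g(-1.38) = -1.67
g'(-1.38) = 2.52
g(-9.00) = -137.00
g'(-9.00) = 33.00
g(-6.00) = -56.00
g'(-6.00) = 21.00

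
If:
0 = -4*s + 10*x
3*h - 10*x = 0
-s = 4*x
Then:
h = 0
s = 0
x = 0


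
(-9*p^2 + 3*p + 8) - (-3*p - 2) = -9*p^2 + 6*p + 10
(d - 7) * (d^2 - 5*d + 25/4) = d^3 - 12*d^2 + 165*d/4 - 175/4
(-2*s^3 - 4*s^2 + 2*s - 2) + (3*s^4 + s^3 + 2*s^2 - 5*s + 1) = 3*s^4 - s^3 - 2*s^2 - 3*s - 1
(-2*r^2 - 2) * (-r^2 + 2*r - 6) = 2*r^4 - 4*r^3 + 14*r^2 - 4*r + 12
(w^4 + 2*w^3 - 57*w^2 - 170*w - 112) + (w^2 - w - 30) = w^4 + 2*w^3 - 56*w^2 - 171*w - 142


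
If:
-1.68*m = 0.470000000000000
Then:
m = -0.28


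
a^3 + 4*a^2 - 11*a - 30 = (a - 3)*(a + 2)*(a + 5)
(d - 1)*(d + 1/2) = d^2 - d/2 - 1/2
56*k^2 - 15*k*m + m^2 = (-8*k + m)*(-7*k + m)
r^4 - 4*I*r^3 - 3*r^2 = r^2*(r - 3*I)*(r - I)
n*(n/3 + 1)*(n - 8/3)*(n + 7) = n^4/3 + 22*n^3/9 - 17*n^2/9 - 56*n/3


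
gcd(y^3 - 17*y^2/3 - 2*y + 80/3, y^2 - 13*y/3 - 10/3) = y - 5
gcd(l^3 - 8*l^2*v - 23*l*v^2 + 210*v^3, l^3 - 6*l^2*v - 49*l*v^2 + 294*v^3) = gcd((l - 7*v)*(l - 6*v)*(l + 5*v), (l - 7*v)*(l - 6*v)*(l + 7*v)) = l^2 - 13*l*v + 42*v^2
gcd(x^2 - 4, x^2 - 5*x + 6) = x - 2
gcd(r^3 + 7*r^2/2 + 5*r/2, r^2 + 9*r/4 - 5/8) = r + 5/2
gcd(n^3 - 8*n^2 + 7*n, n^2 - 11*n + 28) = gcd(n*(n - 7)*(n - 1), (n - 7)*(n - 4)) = n - 7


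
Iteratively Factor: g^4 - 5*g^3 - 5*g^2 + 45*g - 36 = (g - 1)*(g^3 - 4*g^2 - 9*g + 36) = (g - 3)*(g - 1)*(g^2 - g - 12) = (g - 4)*(g - 3)*(g - 1)*(g + 3)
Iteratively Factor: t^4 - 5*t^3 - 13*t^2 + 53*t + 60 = (t - 4)*(t^3 - t^2 - 17*t - 15) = (t - 4)*(t + 1)*(t^2 - 2*t - 15) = (t - 5)*(t - 4)*(t + 1)*(t + 3)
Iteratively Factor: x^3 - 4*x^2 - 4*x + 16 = (x - 2)*(x^2 - 2*x - 8) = (x - 4)*(x - 2)*(x + 2)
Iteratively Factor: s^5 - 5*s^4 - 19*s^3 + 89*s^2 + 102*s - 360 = (s - 2)*(s^4 - 3*s^3 - 25*s^2 + 39*s + 180) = (s - 4)*(s - 2)*(s^3 + s^2 - 21*s - 45) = (s - 4)*(s - 2)*(s + 3)*(s^2 - 2*s - 15) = (s - 5)*(s - 4)*(s - 2)*(s + 3)*(s + 3)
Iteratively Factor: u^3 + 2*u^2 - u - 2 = (u + 2)*(u^2 - 1) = (u - 1)*(u + 2)*(u + 1)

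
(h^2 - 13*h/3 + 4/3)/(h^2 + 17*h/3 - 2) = (h - 4)/(h + 6)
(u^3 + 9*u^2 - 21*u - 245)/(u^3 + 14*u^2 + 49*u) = (u - 5)/u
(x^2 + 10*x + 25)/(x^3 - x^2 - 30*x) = (x + 5)/(x*(x - 6))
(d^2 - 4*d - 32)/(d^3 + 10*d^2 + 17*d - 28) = (d - 8)/(d^2 + 6*d - 7)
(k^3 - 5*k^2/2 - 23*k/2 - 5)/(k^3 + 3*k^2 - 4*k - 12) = (k^2 - 9*k/2 - 5/2)/(k^2 + k - 6)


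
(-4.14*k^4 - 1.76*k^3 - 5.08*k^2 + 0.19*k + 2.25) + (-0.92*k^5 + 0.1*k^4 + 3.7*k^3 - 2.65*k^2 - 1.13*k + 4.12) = -0.92*k^5 - 4.04*k^4 + 1.94*k^3 - 7.73*k^2 - 0.94*k + 6.37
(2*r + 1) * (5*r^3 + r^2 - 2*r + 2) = 10*r^4 + 7*r^3 - 3*r^2 + 2*r + 2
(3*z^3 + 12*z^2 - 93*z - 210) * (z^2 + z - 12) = 3*z^5 + 15*z^4 - 117*z^3 - 447*z^2 + 906*z + 2520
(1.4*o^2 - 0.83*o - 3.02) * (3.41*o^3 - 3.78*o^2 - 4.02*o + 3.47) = 4.774*o^5 - 8.1223*o^4 - 12.7888*o^3 + 19.6102*o^2 + 9.2603*o - 10.4794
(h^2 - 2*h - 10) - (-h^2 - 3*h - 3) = 2*h^2 + h - 7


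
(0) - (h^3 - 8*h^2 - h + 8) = -h^3 + 8*h^2 + h - 8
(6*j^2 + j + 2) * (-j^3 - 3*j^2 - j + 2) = -6*j^5 - 19*j^4 - 11*j^3 + 5*j^2 + 4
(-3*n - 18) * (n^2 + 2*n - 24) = -3*n^3 - 24*n^2 + 36*n + 432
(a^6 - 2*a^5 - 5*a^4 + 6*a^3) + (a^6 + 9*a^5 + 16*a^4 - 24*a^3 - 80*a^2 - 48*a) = 2*a^6 + 7*a^5 + 11*a^4 - 18*a^3 - 80*a^2 - 48*a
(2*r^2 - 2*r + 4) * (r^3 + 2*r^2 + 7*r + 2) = 2*r^5 + 2*r^4 + 14*r^3 - 2*r^2 + 24*r + 8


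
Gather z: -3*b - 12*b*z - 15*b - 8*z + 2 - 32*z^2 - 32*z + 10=-18*b - 32*z^2 + z*(-12*b - 40) + 12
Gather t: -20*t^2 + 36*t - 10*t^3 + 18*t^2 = -10*t^3 - 2*t^2 + 36*t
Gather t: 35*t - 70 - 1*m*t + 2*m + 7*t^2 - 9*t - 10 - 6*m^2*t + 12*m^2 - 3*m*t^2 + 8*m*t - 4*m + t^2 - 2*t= 12*m^2 - 2*m + t^2*(8 - 3*m) + t*(-6*m^2 + 7*m + 24) - 80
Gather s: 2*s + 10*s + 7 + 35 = 12*s + 42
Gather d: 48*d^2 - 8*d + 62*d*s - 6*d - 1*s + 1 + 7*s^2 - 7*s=48*d^2 + d*(62*s - 14) + 7*s^2 - 8*s + 1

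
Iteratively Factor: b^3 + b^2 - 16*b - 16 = (b + 4)*(b^2 - 3*b - 4) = (b - 4)*(b + 4)*(b + 1)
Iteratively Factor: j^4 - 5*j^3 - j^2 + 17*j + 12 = (j - 3)*(j^3 - 2*j^2 - 7*j - 4) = (j - 4)*(j - 3)*(j^2 + 2*j + 1) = (j - 4)*(j - 3)*(j + 1)*(j + 1)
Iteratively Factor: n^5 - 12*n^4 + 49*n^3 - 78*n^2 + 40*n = (n)*(n^4 - 12*n^3 + 49*n^2 - 78*n + 40) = n*(n - 2)*(n^3 - 10*n^2 + 29*n - 20) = n*(n - 5)*(n - 2)*(n^2 - 5*n + 4) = n*(n - 5)*(n - 2)*(n - 1)*(n - 4)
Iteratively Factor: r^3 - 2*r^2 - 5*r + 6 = (r + 2)*(r^2 - 4*r + 3) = (r - 1)*(r + 2)*(r - 3)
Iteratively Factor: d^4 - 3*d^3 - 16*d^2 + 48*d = (d)*(d^3 - 3*d^2 - 16*d + 48) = d*(d + 4)*(d^2 - 7*d + 12) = d*(d - 3)*(d + 4)*(d - 4)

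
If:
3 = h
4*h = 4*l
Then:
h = 3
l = 3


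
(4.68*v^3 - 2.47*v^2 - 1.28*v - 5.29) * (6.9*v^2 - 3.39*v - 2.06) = 32.292*v^5 - 32.9082*v^4 - 10.0995*v^3 - 27.0736*v^2 + 20.5699*v + 10.8974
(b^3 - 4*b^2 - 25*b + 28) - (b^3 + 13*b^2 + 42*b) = -17*b^2 - 67*b + 28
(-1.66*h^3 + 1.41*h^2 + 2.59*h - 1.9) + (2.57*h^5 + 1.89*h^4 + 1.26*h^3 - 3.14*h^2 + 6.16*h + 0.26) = 2.57*h^5 + 1.89*h^4 - 0.4*h^3 - 1.73*h^2 + 8.75*h - 1.64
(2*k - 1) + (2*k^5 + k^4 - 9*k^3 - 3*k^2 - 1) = 2*k^5 + k^4 - 9*k^3 - 3*k^2 + 2*k - 2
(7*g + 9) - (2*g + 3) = 5*g + 6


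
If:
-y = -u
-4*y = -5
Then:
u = 5/4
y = 5/4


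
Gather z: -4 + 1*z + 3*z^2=3*z^2 + z - 4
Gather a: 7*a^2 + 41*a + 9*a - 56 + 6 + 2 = 7*a^2 + 50*a - 48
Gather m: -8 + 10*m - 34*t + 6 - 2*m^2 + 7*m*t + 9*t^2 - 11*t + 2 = -2*m^2 + m*(7*t + 10) + 9*t^2 - 45*t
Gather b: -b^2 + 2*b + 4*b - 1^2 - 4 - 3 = -b^2 + 6*b - 8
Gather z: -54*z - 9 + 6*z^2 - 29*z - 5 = 6*z^2 - 83*z - 14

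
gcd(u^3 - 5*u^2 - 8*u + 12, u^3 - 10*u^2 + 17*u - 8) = u - 1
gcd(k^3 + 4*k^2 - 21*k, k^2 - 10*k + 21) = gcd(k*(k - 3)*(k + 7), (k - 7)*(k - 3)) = k - 3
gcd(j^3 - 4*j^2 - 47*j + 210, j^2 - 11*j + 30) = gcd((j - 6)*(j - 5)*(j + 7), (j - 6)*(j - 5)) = j^2 - 11*j + 30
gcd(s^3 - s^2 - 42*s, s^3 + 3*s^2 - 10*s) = s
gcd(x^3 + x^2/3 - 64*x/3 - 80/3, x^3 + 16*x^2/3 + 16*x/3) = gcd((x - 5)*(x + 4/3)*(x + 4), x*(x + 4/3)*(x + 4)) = x^2 + 16*x/3 + 16/3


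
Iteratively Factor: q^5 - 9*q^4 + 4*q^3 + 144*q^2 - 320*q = (q - 5)*(q^4 - 4*q^3 - 16*q^2 + 64*q) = (q - 5)*(q - 4)*(q^3 - 16*q) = (q - 5)*(q - 4)^2*(q^2 + 4*q) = q*(q - 5)*(q - 4)^2*(q + 4)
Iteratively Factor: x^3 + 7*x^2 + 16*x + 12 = (x + 2)*(x^2 + 5*x + 6) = (x + 2)*(x + 3)*(x + 2)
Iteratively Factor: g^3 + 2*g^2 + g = (g)*(g^2 + 2*g + 1) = g*(g + 1)*(g + 1)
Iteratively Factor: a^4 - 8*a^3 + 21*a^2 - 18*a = (a)*(a^3 - 8*a^2 + 21*a - 18) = a*(a - 3)*(a^2 - 5*a + 6) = a*(a - 3)*(a - 2)*(a - 3)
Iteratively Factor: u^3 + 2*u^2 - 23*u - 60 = (u - 5)*(u^2 + 7*u + 12) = (u - 5)*(u + 4)*(u + 3)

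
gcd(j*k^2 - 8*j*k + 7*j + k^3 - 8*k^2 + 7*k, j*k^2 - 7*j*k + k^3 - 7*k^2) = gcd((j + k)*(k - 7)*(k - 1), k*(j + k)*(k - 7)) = j*k - 7*j + k^2 - 7*k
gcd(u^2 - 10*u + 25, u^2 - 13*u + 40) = u - 5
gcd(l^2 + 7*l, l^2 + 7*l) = l^2 + 7*l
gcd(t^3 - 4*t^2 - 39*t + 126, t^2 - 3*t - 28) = t - 7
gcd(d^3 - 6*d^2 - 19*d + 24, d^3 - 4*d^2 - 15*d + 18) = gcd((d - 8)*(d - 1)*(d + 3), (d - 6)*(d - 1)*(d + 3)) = d^2 + 2*d - 3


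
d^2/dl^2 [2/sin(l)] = 2*(cos(l)^2 + 1)/sin(l)^3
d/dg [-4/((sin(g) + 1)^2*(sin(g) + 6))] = 4*(3*sin(g) + 13)*cos(g)/((sin(g) + 1)^3*(sin(g) + 6)^2)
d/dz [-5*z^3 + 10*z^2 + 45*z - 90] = -15*z^2 + 20*z + 45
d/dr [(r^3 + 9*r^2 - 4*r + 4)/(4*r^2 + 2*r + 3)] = (4*r^4 + 4*r^3 + 43*r^2 + 22*r - 20)/(16*r^4 + 16*r^3 + 28*r^2 + 12*r + 9)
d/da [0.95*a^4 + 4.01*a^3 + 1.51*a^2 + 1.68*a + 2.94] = 3.8*a^3 + 12.03*a^2 + 3.02*a + 1.68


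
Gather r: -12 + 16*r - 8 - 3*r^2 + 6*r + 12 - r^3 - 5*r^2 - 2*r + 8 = -r^3 - 8*r^2 + 20*r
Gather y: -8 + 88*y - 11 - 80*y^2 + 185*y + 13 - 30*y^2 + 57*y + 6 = -110*y^2 + 330*y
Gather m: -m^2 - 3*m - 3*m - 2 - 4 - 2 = -m^2 - 6*m - 8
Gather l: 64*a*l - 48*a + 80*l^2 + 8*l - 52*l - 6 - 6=-48*a + 80*l^2 + l*(64*a - 44) - 12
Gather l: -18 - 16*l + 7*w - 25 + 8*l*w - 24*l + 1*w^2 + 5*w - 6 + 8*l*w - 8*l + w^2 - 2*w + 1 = l*(16*w - 48) + 2*w^2 + 10*w - 48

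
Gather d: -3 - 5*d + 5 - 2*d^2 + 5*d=2 - 2*d^2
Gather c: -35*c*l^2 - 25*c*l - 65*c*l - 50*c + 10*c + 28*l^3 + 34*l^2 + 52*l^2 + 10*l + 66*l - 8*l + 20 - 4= c*(-35*l^2 - 90*l - 40) + 28*l^3 + 86*l^2 + 68*l + 16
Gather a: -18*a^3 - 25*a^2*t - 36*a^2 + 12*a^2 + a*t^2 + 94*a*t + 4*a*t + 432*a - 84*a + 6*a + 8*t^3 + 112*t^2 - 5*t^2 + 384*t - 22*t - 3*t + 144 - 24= -18*a^3 + a^2*(-25*t - 24) + a*(t^2 + 98*t + 354) + 8*t^3 + 107*t^2 + 359*t + 120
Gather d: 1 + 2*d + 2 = 2*d + 3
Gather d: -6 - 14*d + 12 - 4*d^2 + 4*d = -4*d^2 - 10*d + 6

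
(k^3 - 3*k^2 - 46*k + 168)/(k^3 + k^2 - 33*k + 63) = (k^2 - 10*k + 24)/(k^2 - 6*k + 9)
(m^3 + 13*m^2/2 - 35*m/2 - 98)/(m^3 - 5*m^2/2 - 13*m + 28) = (m + 7)/(m - 2)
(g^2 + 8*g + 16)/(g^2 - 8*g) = (g^2 + 8*g + 16)/(g*(g - 8))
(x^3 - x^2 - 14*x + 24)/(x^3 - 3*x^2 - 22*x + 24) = (x^2 - 5*x + 6)/(x^2 - 7*x + 6)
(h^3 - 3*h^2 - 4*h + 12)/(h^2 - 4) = h - 3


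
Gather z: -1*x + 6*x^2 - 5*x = 6*x^2 - 6*x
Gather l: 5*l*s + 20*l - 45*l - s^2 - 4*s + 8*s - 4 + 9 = l*(5*s - 25) - s^2 + 4*s + 5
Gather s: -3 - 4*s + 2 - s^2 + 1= -s^2 - 4*s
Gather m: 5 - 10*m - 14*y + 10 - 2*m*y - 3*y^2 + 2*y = m*(-2*y - 10) - 3*y^2 - 12*y + 15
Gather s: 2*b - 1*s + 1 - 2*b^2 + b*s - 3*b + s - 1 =-2*b^2 + b*s - b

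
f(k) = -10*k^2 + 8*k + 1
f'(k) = 8 - 20*k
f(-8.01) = -704.68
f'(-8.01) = 168.20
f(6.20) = -333.80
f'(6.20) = -116.00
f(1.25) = -4.62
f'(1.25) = -17.00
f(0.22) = 2.28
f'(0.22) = 3.60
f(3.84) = -115.74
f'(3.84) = -68.80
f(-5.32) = -324.58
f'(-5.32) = 114.40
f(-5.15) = -305.42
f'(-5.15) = 111.00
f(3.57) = -97.89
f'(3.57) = -63.40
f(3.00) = -65.00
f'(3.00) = -52.00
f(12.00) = -1343.00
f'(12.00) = -232.00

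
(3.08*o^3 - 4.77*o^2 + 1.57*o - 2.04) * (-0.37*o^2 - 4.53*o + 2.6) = -1.1396*o^5 - 12.1875*o^4 + 29.0352*o^3 - 18.7593*o^2 + 13.3232*o - 5.304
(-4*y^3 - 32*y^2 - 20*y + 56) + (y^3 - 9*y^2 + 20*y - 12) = -3*y^3 - 41*y^2 + 44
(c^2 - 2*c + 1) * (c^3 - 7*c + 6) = c^5 - 2*c^4 - 6*c^3 + 20*c^2 - 19*c + 6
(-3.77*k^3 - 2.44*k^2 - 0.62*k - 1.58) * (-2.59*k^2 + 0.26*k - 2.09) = 9.7643*k^5 + 5.3394*k^4 + 8.8507*k^3 + 9.0306*k^2 + 0.885*k + 3.3022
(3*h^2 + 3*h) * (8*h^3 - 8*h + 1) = 24*h^5 + 24*h^4 - 24*h^3 - 21*h^2 + 3*h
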